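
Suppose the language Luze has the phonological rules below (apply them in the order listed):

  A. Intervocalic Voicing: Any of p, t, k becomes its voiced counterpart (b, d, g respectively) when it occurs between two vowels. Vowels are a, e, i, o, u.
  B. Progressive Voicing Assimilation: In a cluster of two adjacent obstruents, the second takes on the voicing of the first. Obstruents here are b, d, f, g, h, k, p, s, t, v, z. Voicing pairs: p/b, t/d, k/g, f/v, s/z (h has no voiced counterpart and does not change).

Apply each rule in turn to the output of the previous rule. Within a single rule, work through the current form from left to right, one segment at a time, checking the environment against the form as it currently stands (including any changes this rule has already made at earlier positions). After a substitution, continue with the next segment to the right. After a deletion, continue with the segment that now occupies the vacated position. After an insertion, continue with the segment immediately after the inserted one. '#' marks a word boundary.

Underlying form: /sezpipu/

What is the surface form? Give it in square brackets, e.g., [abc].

[sezbibu]

A Intervocalic Voicing: [sezpipu] → [sezpibu]
B Progressive Voicing Assimilation: [sezpibu] → [sezbibu]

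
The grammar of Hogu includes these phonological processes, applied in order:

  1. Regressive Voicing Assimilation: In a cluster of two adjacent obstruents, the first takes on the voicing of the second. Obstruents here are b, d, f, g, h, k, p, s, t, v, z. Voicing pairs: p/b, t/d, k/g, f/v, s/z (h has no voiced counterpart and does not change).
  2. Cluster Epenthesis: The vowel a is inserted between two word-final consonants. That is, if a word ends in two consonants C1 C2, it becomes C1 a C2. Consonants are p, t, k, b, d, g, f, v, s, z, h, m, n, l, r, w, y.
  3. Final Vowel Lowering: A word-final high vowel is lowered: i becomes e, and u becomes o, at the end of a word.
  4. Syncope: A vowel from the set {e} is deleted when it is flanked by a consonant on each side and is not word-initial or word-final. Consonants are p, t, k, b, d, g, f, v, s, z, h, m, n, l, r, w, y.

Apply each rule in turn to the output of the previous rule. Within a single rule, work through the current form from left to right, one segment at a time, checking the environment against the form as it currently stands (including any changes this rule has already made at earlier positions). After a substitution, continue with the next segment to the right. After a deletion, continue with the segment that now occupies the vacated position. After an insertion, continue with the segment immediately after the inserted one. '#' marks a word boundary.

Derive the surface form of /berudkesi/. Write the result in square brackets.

1 Regressive Voicing Assimilation: [berudkesi] → [berutkesi]
2 Cluster Epenthesis: no change — [berutkesi]
3 Final Vowel Lowering: [berutkesi] → [berutkese]
4 Syncope: [berutkese] → [brutkse]

[brutkse]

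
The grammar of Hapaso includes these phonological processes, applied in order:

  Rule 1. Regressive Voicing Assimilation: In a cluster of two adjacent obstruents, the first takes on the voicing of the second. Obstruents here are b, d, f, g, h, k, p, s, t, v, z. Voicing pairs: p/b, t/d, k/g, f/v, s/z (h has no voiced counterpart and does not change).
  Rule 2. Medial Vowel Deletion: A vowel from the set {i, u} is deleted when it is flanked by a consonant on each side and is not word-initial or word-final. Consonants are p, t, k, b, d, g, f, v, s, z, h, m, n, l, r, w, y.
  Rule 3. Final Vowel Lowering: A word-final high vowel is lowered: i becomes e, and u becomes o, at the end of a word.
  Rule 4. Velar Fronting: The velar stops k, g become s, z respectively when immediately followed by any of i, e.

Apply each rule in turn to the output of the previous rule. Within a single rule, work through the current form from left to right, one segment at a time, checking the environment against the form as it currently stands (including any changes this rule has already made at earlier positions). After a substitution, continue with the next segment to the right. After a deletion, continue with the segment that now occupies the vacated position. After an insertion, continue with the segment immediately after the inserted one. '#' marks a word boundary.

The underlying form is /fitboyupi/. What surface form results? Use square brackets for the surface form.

[fdboype]

Rule 1 Regressive Voicing Assimilation: [fitboyupi] → [fidboyupi]
Rule 2 Medial Vowel Deletion: [fidboyupi] → [fdboypi]
Rule 3 Final Vowel Lowering: [fdboypi] → [fdboype]
Rule 4 Velar Fronting: no change — [fdboype]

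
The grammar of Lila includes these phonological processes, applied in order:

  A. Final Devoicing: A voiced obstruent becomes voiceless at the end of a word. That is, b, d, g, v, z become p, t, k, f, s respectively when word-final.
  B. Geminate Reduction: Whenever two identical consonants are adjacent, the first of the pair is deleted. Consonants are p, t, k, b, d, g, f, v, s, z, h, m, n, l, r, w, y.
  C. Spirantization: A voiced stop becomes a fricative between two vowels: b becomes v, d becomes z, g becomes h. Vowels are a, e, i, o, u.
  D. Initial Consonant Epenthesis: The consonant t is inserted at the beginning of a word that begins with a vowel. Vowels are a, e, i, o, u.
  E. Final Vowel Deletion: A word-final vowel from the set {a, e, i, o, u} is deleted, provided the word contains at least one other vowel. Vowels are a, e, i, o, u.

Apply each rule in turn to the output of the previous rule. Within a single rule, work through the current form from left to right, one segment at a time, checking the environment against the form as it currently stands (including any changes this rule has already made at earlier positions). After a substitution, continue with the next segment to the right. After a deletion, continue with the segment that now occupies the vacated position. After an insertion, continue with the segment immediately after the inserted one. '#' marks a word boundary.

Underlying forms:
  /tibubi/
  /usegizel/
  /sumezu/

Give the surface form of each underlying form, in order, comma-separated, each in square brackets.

[tivuv], [tusehizel], [sumez]

/tibubi/:
  A Final Devoicing: no change — [tibubi]
  B Geminate Reduction: no change — [tibubi]
  C Spirantization: [tibubi] → [tivuvi]
  D Initial Consonant Epenthesis: no change — [tivuvi]
  E Final Vowel Deletion: [tivuvi] → [tivuv]
/usegizel/:
  A Final Devoicing: no change — [usegizel]
  B Geminate Reduction: no change — [usegizel]
  C Spirantization: [usegizel] → [usehizel]
  D Initial Consonant Epenthesis: [usehizel] → [tusehizel]
  E Final Vowel Deletion: no change — [tusehizel]
/sumezu/:
  A Final Devoicing: no change — [sumezu]
  B Geminate Reduction: no change — [sumezu]
  C Spirantization: no change — [sumezu]
  D Initial Consonant Epenthesis: no change — [sumezu]
  E Final Vowel Deletion: [sumezu] → [sumez]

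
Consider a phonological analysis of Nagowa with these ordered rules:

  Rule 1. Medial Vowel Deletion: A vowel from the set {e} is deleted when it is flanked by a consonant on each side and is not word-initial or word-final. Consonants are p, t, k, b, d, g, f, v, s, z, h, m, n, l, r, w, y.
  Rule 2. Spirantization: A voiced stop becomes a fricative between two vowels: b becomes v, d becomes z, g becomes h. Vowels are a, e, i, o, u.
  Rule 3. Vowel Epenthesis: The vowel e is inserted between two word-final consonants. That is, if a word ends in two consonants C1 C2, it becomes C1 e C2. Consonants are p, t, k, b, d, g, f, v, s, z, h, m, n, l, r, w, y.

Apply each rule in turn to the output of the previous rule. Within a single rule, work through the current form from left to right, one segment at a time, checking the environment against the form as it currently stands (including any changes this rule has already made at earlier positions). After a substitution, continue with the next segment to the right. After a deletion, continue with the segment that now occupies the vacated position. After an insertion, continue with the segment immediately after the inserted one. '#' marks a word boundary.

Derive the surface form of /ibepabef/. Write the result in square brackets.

[ibpabef]

Rule 1 Medial Vowel Deletion: [ibepabef] → [ibpabf]
Rule 2 Spirantization: no change — [ibpabf]
Rule 3 Vowel Epenthesis: [ibpabf] → [ibpabef]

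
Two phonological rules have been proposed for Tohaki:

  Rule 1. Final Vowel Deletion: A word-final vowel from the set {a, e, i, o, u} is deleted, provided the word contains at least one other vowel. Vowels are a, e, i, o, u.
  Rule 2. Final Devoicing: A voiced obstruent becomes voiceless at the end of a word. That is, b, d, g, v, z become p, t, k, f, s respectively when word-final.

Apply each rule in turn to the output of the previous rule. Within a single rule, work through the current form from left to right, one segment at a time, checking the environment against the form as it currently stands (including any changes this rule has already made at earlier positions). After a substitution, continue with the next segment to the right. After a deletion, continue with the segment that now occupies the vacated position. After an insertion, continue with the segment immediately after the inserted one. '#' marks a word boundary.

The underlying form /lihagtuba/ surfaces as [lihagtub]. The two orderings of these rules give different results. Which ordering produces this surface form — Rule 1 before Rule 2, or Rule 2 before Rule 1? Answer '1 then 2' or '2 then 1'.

Order 1 then 2:
  1 Final Vowel Deletion: [lihagtuba] → [lihagtub]
  2 Final Devoicing: [lihagtub] → [lihagtup]
  result: [lihagtup]
Order 2 then 1:
  2 Final Devoicing: no change — [lihagtuba]
  1 Final Vowel Deletion: [lihagtuba] → [lihagtub]
  result: [lihagtub]

2 then 1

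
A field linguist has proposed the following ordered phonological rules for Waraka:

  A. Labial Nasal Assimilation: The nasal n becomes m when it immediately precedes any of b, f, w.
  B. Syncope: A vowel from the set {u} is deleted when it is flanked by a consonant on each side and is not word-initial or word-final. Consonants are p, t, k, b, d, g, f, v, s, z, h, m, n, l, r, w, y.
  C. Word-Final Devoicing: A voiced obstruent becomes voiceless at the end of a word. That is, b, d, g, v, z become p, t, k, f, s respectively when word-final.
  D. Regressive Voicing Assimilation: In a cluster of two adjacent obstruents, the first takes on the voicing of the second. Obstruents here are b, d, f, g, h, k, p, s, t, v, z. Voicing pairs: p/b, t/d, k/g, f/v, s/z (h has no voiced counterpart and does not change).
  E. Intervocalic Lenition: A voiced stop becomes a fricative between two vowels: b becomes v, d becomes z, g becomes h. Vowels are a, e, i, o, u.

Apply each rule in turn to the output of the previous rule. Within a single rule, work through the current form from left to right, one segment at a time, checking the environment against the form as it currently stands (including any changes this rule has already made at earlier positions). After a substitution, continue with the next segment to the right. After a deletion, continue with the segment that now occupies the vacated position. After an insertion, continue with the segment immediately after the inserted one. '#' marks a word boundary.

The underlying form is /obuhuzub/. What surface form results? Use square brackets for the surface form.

[ophsp]

A Labial Nasal Assimilation: no change — [obuhuzub]
B Syncope: [obuhuzub] → [obhzb]
C Word-Final Devoicing: [obhzb] → [obhzp]
D Regressive Voicing Assimilation: [obhzp] → [ophsp]
E Intervocalic Lenition: no change — [ophsp]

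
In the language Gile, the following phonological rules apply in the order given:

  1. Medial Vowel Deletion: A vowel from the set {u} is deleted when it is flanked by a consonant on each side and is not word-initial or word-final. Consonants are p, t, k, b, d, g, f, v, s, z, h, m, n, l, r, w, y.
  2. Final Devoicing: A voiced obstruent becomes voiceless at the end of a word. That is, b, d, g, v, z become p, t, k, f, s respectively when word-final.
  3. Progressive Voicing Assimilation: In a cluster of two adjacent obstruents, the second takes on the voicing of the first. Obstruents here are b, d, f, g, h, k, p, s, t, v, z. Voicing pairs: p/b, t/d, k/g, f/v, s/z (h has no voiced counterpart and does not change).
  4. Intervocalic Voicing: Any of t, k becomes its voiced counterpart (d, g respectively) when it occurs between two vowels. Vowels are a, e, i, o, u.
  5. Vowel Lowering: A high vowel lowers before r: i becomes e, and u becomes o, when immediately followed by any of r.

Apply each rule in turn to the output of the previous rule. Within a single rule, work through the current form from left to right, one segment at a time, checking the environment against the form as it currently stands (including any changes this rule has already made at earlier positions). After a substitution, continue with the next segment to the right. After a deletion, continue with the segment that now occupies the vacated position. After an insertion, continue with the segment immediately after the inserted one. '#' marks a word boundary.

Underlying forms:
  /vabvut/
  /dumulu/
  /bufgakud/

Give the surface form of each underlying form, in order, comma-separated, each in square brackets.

[vabvd], [dmlu], [bvgakt]

/vabvut/:
  1 Medial Vowel Deletion: [vabvut] → [vabvt]
  2 Final Devoicing: no change — [vabvt]
  3 Progressive Voicing Assimilation: [vabvt] → [vabvd]
  4 Intervocalic Voicing: no change — [vabvd]
  5 Vowel Lowering: no change — [vabvd]
/dumulu/:
  1 Medial Vowel Deletion: [dumulu] → [dmlu]
  2 Final Devoicing: no change — [dmlu]
  3 Progressive Voicing Assimilation: no change — [dmlu]
  4 Intervocalic Voicing: no change — [dmlu]
  5 Vowel Lowering: no change — [dmlu]
/bufgakud/:
  1 Medial Vowel Deletion: [bufgakud] → [bfgakd]
  2 Final Devoicing: [bfgakd] → [bfgakt]
  3 Progressive Voicing Assimilation: [bfgakt] → [bvgakt]
  4 Intervocalic Voicing: no change — [bvgakt]
  5 Vowel Lowering: no change — [bvgakt]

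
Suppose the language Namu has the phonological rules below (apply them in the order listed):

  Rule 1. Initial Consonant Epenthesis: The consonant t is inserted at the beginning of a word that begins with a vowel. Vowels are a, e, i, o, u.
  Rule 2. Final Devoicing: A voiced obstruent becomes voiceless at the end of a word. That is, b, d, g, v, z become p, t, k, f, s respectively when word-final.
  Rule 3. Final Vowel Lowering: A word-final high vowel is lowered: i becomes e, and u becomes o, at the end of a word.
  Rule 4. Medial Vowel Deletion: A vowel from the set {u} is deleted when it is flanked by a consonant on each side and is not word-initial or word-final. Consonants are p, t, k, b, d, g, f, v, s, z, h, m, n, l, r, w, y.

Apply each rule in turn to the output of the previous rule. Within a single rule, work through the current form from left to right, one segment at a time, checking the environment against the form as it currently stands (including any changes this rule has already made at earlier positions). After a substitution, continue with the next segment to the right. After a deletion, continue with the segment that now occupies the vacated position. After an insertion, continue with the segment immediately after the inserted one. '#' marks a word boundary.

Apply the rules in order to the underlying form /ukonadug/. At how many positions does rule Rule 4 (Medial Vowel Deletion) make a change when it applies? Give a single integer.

Rule 1 Initial Consonant Epenthesis: [ukonadug] → [tukonadug]
Rule 2 Final Devoicing: [tukonadug] → [tukonaduk]
Rule 3 Final Vowel Lowering: no change — [tukonaduk]
Rule 4 Medial Vowel Deletion: [tukonaduk] → [tkonadk]
Rule Rule 4 changed 2 position(s).

2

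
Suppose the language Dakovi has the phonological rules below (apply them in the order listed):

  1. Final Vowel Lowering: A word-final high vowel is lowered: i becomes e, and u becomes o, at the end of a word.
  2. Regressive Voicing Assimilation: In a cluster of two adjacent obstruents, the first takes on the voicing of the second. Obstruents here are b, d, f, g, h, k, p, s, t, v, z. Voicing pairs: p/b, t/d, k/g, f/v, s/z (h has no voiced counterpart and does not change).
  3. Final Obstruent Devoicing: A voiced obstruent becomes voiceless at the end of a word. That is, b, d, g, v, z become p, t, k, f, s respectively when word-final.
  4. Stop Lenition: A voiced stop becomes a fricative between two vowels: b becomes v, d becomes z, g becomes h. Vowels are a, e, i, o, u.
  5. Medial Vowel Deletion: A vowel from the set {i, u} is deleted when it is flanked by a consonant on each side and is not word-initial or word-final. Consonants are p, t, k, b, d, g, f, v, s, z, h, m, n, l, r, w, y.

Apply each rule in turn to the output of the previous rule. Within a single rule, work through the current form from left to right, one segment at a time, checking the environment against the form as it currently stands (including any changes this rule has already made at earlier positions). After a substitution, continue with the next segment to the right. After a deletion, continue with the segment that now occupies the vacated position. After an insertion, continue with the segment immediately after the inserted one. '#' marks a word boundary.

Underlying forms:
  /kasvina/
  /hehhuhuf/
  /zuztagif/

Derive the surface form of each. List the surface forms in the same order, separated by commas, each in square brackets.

[kazvna], [hehhhf], [zstahf]

/kasvina/:
  1 Final Vowel Lowering: no change — [kasvina]
  2 Regressive Voicing Assimilation: [kasvina] → [kazvina]
  3 Final Obstruent Devoicing: no change — [kazvina]
  4 Stop Lenition: no change — [kazvina]
  5 Medial Vowel Deletion: [kazvina] → [kazvna]
/hehhuhuf/:
  1 Final Vowel Lowering: no change — [hehhuhuf]
  2 Regressive Voicing Assimilation: no change — [hehhuhuf]
  3 Final Obstruent Devoicing: no change — [hehhuhuf]
  4 Stop Lenition: no change — [hehhuhuf]
  5 Medial Vowel Deletion: [hehhuhuf] → [hehhhf]
/zuztagif/:
  1 Final Vowel Lowering: no change — [zuztagif]
  2 Regressive Voicing Assimilation: [zuztagif] → [zustagif]
  3 Final Obstruent Devoicing: no change — [zustagif]
  4 Stop Lenition: [zustagif] → [zustahif]
  5 Medial Vowel Deletion: [zustahif] → [zstahf]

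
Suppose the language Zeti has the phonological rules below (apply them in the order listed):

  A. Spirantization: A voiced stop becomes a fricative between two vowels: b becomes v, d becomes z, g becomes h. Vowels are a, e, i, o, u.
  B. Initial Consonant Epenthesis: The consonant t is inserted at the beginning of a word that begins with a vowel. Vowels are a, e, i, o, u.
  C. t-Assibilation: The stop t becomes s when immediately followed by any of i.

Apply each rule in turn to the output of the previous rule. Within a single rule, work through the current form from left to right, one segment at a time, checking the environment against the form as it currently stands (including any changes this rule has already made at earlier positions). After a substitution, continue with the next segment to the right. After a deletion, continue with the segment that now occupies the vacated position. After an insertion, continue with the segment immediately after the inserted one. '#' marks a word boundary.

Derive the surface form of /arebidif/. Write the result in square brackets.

[tarevizif]

A Spirantization: [arebidif] → [arevizif]
B Initial Consonant Epenthesis: [arevizif] → [tarevizif]
C t-Assibilation: no change — [tarevizif]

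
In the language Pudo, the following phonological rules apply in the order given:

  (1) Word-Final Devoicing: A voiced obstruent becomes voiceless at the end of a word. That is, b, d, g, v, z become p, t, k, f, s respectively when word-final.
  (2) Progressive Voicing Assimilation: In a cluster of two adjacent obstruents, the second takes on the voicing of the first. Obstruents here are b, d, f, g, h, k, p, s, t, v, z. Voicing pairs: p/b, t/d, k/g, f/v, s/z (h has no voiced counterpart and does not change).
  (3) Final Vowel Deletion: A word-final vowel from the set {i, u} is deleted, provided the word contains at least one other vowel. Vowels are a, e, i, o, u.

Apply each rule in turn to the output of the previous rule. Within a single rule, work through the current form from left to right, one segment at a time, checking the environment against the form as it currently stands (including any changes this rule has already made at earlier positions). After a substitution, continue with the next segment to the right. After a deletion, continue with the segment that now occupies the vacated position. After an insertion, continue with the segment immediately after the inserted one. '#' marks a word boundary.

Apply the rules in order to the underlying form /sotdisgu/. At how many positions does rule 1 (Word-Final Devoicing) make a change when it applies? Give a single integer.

(1) Word-Final Devoicing: no change — [sotdisgu]
(2) Progressive Voicing Assimilation: [sotdisgu] → [sottisku]
(3) Final Vowel Deletion: [sottisku] → [sottisk]
Rule 1 changed 0 position(s).

0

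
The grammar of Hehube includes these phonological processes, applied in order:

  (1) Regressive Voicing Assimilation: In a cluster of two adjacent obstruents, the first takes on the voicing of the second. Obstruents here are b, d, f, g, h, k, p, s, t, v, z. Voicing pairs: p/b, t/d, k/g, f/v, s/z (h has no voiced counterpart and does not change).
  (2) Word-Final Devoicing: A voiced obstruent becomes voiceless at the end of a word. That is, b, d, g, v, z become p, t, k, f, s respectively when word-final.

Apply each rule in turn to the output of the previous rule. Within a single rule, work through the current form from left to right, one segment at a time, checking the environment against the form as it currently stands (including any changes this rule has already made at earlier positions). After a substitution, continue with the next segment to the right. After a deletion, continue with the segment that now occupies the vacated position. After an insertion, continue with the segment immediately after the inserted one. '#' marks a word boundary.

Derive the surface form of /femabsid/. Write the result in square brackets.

(1) Regressive Voicing Assimilation: [femabsid] → [femapsid]
(2) Word-Final Devoicing: [femapsid] → [femapsit]

[femapsit]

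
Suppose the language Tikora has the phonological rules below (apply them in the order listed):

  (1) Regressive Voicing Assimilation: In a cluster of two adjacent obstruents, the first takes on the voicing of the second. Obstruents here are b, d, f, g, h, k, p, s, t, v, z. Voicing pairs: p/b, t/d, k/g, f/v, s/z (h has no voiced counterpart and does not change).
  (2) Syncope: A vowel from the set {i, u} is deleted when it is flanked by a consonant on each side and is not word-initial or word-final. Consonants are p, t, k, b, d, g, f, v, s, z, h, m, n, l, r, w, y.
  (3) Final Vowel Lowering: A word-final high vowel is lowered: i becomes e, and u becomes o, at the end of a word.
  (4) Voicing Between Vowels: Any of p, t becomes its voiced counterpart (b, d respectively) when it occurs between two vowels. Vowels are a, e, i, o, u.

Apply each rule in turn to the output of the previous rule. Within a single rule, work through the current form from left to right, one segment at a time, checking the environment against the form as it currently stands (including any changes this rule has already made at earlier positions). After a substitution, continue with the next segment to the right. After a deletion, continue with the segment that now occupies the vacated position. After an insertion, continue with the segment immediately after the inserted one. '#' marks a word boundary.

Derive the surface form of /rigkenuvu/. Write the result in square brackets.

[rkkenvo]

(1) Regressive Voicing Assimilation: [rigkenuvu] → [rikkenuvu]
(2) Syncope: [rikkenuvu] → [rkkenvu]
(3) Final Vowel Lowering: [rkkenvu] → [rkkenvo]
(4) Voicing Between Vowels: no change — [rkkenvo]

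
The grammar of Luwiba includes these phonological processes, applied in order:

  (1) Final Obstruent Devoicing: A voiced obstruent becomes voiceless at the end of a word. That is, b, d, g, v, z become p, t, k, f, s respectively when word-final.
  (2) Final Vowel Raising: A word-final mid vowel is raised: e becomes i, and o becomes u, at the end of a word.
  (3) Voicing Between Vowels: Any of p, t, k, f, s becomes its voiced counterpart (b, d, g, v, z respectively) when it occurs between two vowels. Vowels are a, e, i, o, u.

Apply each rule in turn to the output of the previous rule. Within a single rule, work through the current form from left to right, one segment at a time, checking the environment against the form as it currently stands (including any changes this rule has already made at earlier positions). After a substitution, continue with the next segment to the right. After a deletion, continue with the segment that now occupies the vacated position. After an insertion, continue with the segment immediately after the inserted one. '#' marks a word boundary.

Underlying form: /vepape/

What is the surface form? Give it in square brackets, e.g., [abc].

[vebabi]

(1) Final Obstruent Devoicing: no change — [vepape]
(2) Final Vowel Raising: [vepape] → [vepapi]
(3) Voicing Between Vowels: [vepapi] → [vebabi]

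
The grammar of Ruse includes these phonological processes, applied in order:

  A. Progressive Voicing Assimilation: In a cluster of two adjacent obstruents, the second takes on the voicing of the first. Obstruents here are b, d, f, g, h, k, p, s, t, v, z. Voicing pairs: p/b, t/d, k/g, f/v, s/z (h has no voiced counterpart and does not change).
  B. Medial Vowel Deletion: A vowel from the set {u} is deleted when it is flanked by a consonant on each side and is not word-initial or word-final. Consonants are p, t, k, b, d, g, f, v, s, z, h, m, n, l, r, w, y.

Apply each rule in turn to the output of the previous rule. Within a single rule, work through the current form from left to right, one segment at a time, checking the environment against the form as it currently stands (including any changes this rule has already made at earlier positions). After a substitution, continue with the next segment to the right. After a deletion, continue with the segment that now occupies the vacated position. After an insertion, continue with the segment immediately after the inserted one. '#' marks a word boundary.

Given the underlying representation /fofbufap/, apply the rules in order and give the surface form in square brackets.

A Progressive Voicing Assimilation: [fofbufap] → [fofpufap]
B Medial Vowel Deletion: [fofpufap] → [fofpfap]

[fofpfap]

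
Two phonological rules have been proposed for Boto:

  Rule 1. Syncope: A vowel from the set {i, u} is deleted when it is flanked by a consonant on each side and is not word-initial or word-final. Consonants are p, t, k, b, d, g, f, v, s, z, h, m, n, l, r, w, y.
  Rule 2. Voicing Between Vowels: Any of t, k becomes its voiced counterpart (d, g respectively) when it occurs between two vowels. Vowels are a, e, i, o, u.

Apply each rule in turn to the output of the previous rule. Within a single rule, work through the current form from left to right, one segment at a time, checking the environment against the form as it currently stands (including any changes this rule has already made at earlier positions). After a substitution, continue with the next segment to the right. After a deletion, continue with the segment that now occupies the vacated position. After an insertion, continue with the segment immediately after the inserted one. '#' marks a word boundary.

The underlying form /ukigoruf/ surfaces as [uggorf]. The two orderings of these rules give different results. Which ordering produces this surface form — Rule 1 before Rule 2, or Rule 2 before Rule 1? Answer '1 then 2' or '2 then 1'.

2 then 1

Order 1 then 2:
  1 Syncope: [ukigoruf] → [ukgorf]
  2 Voicing Between Vowels: no change — [ukgorf]
  result: [ukgorf]
Order 2 then 1:
  2 Voicing Between Vowels: [ukigoruf] → [ugigoruf]
  1 Syncope: [ugigoruf] → [uggorf]
  result: [uggorf]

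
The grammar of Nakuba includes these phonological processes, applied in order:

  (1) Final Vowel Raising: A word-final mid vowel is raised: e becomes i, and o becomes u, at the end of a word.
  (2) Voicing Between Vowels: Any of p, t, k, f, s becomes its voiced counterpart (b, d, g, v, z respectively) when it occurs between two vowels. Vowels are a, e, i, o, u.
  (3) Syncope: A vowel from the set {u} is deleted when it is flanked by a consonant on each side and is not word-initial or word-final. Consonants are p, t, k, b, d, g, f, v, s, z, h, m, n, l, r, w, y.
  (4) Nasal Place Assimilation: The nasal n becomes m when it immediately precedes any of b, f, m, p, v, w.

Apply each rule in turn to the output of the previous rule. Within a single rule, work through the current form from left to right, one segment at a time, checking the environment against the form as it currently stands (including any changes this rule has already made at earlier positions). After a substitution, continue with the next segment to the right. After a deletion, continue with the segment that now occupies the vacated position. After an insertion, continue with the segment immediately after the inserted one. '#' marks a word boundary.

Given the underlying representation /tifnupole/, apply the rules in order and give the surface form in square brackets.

(1) Final Vowel Raising: [tifnupole] → [tifnupoli]
(2) Voicing Between Vowels: [tifnupoli] → [tifnuboli]
(3) Syncope: [tifnuboli] → [tifnboli]
(4) Nasal Place Assimilation: [tifnboli] → [tifmboli]

[tifmboli]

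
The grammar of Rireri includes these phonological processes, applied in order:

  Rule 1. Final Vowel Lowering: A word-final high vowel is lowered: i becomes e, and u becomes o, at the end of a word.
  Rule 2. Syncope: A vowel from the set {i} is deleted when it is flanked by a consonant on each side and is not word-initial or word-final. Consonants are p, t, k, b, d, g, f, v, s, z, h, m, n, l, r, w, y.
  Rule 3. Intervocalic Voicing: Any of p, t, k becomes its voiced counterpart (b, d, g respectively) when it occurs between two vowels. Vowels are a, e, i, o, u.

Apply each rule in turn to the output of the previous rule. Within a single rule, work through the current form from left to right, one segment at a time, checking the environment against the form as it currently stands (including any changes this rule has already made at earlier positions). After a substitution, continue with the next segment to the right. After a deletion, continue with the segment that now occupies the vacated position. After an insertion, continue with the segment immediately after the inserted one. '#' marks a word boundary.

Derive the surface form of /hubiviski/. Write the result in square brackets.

[hubvske]

Rule 1 Final Vowel Lowering: [hubiviski] → [hubiviske]
Rule 2 Syncope: [hubiviske] → [hubvske]
Rule 3 Intervocalic Voicing: no change — [hubvske]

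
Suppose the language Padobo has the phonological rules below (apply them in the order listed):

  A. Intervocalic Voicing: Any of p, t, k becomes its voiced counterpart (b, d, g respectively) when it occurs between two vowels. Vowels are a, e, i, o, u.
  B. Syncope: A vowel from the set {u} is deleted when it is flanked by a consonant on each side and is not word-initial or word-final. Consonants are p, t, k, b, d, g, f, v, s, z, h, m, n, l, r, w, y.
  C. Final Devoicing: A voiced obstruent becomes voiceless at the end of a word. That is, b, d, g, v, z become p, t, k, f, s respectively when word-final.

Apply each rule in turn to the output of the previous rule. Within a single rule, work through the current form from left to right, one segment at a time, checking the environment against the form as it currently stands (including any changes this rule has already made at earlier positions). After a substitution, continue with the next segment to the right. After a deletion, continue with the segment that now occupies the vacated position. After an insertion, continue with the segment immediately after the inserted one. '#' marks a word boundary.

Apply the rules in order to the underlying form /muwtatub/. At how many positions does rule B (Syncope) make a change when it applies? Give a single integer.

2

A Intervocalic Voicing: [muwtatub] → [muwtadub]
B Syncope: [muwtadub] → [mwtadb]
C Final Devoicing: [mwtadb] → [mwtadp]
Rule B changed 2 position(s).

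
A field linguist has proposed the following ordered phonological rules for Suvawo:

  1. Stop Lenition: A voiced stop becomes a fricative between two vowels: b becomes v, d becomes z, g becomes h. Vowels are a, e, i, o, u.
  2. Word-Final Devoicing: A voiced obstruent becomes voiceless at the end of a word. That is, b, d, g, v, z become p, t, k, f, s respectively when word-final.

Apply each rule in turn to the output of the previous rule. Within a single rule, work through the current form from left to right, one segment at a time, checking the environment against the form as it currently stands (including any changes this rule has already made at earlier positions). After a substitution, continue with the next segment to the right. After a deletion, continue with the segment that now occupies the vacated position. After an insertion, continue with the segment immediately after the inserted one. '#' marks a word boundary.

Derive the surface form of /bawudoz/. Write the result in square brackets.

[bawuzos]

1 Stop Lenition: [bawudoz] → [bawuzoz]
2 Word-Final Devoicing: [bawuzoz] → [bawuzos]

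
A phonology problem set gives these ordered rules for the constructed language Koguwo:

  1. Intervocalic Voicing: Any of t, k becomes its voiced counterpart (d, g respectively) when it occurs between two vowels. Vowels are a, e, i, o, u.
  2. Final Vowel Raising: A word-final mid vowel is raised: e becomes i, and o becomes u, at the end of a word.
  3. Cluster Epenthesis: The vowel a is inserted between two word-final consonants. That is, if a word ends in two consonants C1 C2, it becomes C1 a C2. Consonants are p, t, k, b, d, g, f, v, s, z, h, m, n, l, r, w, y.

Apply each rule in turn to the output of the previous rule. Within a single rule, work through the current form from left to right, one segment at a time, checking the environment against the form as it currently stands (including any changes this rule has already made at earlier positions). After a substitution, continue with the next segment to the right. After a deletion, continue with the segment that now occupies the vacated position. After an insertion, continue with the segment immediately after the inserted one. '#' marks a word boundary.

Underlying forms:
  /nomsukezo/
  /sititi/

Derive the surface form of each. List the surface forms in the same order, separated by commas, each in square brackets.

/nomsukezo/:
  1 Intervocalic Voicing: [nomsukezo] → [nomsugezo]
  2 Final Vowel Raising: [nomsugezo] → [nomsugezu]
  3 Cluster Epenthesis: no change — [nomsugezu]
/sititi/:
  1 Intervocalic Voicing: [sititi] → [sididi]
  2 Final Vowel Raising: no change — [sididi]
  3 Cluster Epenthesis: no change — [sididi]

[nomsugezu], [sididi]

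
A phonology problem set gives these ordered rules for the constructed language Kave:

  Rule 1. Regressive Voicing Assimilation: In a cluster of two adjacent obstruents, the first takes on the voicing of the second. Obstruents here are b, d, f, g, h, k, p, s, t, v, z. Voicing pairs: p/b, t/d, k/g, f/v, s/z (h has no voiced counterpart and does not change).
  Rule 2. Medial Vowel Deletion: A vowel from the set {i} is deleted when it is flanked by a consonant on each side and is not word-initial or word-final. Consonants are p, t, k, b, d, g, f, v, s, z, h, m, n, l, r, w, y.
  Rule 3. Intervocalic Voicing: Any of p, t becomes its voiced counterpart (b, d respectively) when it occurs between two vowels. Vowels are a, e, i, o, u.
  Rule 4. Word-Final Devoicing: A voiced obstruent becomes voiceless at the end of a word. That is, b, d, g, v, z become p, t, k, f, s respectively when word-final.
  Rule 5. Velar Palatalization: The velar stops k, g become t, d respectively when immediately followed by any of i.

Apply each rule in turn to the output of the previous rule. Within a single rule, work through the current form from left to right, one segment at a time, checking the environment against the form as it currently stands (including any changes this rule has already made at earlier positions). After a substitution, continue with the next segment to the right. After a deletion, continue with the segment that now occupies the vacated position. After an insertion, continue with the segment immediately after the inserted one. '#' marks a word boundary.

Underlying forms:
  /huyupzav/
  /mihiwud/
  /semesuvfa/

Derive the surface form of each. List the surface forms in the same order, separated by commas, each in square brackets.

/huyupzav/:
  Rule 1 Regressive Voicing Assimilation: [huyupzav] → [huyubzav]
  Rule 2 Medial Vowel Deletion: no change — [huyubzav]
  Rule 3 Intervocalic Voicing: no change — [huyubzav]
  Rule 4 Word-Final Devoicing: [huyubzav] → [huyubzaf]
  Rule 5 Velar Palatalization: no change — [huyubzaf]
/mihiwud/:
  Rule 1 Regressive Voicing Assimilation: no change — [mihiwud]
  Rule 2 Medial Vowel Deletion: [mihiwud] → [mhwud]
  Rule 3 Intervocalic Voicing: no change — [mhwud]
  Rule 4 Word-Final Devoicing: [mhwud] → [mhwut]
  Rule 5 Velar Palatalization: no change — [mhwut]
/semesuvfa/:
  Rule 1 Regressive Voicing Assimilation: [semesuvfa] → [semesuffa]
  Rule 2 Medial Vowel Deletion: no change — [semesuffa]
  Rule 3 Intervocalic Voicing: no change — [semesuffa]
  Rule 4 Word-Final Devoicing: no change — [semesuffa]
  Rule 5 Velar Palatalization: no change — [semesuffa]

[huyubzaf], [mhwut], [semesuffa]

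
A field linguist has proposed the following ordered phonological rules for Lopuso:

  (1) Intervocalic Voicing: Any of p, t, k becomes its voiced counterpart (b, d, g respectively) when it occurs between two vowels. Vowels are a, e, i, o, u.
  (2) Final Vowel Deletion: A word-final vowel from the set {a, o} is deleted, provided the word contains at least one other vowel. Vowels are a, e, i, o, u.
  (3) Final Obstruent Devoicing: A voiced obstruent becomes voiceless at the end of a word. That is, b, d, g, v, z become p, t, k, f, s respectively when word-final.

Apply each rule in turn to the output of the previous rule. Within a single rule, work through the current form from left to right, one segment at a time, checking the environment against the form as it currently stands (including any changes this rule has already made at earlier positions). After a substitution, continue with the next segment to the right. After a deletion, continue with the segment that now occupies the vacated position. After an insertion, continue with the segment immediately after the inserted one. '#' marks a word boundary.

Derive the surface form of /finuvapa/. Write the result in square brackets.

[finuvap]

(1) Intervocalic Voicing: [finuvapa] → [finuvaba]
(2) Final Vowel Deletion: [finuvaba] → [finuvab]
(3) Final Obstruent Devoicing: [finuvab] → [finuvap]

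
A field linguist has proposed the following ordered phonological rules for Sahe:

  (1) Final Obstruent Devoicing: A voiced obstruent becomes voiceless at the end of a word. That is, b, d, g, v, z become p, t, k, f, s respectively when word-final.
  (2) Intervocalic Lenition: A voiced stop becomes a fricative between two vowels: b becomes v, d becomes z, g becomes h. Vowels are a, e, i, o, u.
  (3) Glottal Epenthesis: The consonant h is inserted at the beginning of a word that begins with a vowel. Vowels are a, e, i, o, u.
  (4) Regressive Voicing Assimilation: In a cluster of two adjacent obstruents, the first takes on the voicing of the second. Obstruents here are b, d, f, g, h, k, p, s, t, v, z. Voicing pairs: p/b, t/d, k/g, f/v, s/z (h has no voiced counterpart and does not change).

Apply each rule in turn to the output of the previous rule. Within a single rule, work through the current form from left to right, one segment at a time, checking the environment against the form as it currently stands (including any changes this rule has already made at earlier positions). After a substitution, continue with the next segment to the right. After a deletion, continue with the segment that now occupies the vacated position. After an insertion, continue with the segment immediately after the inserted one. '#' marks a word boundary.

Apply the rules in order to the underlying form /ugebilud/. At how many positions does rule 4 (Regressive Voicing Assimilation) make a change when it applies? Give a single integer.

0

(1) Final Obstruent Devoicing: [ugebilud] → [ugebilut]
(2) Intervocalic Lenition: [ugebilut] → [uhevilut]
(3) Glottal Epenthesis: [uhevilut] → [huhevilut]
(4) Regressive Voicing Assimilation: no change — [huhevilut]
Rule 4 changed 0 position(s).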